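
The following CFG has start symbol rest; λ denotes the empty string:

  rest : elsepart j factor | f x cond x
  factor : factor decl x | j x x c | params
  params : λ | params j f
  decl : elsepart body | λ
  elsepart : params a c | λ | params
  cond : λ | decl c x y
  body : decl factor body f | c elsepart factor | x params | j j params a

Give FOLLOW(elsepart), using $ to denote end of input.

{ a, c, f, j, x }

In rest : elsepart j factor: add FIRST(j factor) = { j }.
In decl : elsepart body: add FIRST(body) = { a, c, j, x }.
In body : c elsepart factor: add FIRST(factor)\{λ} = { a, c, j, x }.
  Since factor is nullable, also add FOLLOW(body) = { a, c, f, j, x }.
Union: FOLLOW(elsepart) = { a, c, f, j, x }.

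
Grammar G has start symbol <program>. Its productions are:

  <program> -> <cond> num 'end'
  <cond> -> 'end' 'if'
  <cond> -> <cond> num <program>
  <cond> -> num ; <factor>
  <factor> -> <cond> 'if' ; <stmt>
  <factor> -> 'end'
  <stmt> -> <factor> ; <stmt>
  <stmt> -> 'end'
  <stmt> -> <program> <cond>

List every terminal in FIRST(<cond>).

<cond> -> 'end' 'if' contributes {'end'}.
From <cond> -> <cond> num <program>: add FIRST(<cond>) = { 'end', num }.
<cond> -> num ; <factor> contributes {num}.
Union: FIRST(<cond>) = { 'end', num }.

{ 'end', num }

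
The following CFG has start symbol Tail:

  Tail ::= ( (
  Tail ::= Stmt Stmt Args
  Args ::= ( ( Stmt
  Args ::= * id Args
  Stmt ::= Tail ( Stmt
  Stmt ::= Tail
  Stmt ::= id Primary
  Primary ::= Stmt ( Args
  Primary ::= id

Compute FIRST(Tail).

Tail ::= ( ( contributes {(}.
From Tail ::= Stmt Stmt Args: add FIRST(Stmt) = { (, id }.
Union: FIRST(Tail) = { (, id }.

{ (, id }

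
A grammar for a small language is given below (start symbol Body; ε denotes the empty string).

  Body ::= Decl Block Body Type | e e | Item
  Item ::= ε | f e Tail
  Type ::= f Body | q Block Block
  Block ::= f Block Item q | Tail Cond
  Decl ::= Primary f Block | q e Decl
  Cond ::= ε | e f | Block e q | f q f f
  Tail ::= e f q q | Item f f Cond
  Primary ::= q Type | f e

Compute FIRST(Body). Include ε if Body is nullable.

{ e, f, q, ε }

From Body ::= Decl Block Body Type: add FIRST(Decl) = { f, q }.
Body ::= e e contributes {e}.
From Body ::= Item: add FIRST(Item) = { f, ε } (including ε since Item is nullable).
Union: FIRST(Body) = { e, f, q, ε }.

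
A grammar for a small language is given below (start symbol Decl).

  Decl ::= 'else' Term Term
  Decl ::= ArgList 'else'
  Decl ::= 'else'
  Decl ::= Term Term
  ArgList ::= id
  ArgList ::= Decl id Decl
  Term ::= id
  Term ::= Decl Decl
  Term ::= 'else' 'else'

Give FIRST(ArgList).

ArgList ::= id contributes {id}.
From ArgList ::= Decl id Decl: add FIRST(Decl) = { 'else', id }.
Union: FIRST(ArgList) = { 'else', id }.

{ 'else', id }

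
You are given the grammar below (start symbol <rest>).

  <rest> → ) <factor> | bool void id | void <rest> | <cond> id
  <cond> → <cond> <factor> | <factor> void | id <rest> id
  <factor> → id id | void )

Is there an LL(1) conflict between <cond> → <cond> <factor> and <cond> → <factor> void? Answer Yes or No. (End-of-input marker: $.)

Yes

FIRST(<cond> <factor>) = { id, void } and FIRST(<factor> void) = { id, void }.
Both contain id, so the two alternatives are not disjoint — LL(1) conflict.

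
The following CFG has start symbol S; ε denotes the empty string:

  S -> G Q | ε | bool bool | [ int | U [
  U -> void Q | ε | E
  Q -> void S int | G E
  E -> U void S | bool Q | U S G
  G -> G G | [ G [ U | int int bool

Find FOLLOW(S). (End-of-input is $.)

{ $, [, bool, int, void }

S is the start symbol, so $ ∈ FOLLOW(S).
In Q -> void S int: add FIRST(int) = { int }.
In E -> U void S: S is at the end, add FOLLOW(E) = { $, [, bool, int, void }.
In E -> U S G: add FIRST(G) = { [, int }.
Union: FOLLOW(S) = { $, [, bool, int, void }.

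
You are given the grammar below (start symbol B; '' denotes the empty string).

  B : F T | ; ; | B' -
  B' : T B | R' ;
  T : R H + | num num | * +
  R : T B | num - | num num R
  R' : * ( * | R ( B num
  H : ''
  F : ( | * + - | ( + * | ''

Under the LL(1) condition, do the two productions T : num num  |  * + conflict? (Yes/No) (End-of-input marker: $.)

FIRST(num num) = { num } and FIRST(* +) = { * }.
The FIRST sets are disjoint and neither alternative is nullable — no conflict.

No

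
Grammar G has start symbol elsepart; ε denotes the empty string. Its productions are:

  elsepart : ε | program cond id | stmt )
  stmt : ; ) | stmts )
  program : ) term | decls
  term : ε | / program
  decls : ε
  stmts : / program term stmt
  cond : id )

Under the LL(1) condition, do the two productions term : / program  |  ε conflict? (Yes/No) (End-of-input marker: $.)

FIRST(/ program) = { / } and FIRST(ε) = { ε }.
The second alternative is nullable and FOLLOW(term) = { /, ;, id } shares / with FIRST of the first — conflict.

Yes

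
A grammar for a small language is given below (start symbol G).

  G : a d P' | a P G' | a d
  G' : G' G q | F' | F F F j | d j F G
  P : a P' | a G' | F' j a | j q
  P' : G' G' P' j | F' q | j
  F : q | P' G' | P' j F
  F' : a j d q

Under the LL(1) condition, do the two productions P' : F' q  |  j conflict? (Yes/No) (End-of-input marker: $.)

No

FIRST(F' q) = { a } and FIRST(j) = { j }.
The FIRST sets are disjoint and neither alternative is nullable — no conflict.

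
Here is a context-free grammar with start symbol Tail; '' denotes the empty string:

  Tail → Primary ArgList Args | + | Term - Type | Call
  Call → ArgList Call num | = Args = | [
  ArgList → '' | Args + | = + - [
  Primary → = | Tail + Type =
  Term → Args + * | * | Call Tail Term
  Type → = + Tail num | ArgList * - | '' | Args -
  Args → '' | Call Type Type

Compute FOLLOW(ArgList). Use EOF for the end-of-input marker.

In Tail → Primary ArgList Args: add FIRST(Args)\{''} = { +, =, [ }.
  Since Args is nullable, also add FOLLOW(Tail) = { EOF, *, +, =, [, num }.
In Call → ArgList Call num: add FIRST(Call num) = { +, =, [ }.
In Type → ArgList * -: add FIRST(* -) = { * }.
Union: FOLLOW(ArgList) = { EOF, *, +, =, [, num }.

{ EOF, *, +, =, [, num }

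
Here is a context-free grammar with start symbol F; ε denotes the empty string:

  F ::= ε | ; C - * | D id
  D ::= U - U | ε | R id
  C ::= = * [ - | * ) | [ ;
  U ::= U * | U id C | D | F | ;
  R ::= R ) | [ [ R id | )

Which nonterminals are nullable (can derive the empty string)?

Directly nullable (have an ε-production): F, D.
U ::= D with every symbol nullable, so U is nullable.
No other nonterminal has a production whose RHS symbols are all nullable.

{ D, F, U }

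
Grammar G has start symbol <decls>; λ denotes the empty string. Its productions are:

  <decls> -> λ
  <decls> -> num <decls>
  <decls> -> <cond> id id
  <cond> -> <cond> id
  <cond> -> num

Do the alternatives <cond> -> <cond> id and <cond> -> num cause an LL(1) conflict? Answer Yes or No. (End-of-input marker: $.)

Yes

FIRST(<cond> id) = { num } and FIRST(num) = { num }.
Both contain num, so the two alternatives are not disjoint — LL(1) conflict.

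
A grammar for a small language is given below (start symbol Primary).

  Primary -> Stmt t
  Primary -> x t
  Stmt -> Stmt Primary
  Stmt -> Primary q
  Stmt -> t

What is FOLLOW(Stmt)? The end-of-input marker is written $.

In Primary -> Stmt t: add FIRST(t) = { t }.
In Stmt -> Stmt Primary: add FIRST(Primary) = { t, x }.
Union: FOLLOW(Stmt) = { t, x }.

{ t, x }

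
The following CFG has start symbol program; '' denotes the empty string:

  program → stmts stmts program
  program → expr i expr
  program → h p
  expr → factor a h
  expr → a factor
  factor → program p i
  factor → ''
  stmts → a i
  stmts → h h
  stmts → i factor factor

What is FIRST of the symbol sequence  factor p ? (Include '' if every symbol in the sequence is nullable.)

Add FIRST(factor)\{''} = { a, h, i }; factor is nullable, continue.
p is a terminal; add {p} and stop.

{ a, h, i, p }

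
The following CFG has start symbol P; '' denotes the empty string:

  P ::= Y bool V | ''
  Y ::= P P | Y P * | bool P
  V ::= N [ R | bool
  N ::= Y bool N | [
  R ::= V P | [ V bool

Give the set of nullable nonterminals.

Directly nullable (have an ''-production): P.
Y ::= P P with every symbol nullable, so Y is nullable.
No other nonterminal has a production whose RHS symbols are all nullable.

{ P, Y }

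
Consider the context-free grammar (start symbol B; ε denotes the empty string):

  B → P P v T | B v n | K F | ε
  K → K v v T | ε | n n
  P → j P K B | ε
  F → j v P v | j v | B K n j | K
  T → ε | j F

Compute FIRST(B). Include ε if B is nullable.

From B → P P v T: P, P nullable, take FIRST(P) ∪ FIRST(P) ∪ {v} = { j, v }.
From B → B v n: B nullable, take FIRST(B) ∪ {v} = { j, n, v }.
From B → K F: K, F nullable, take FIRST(K) ∪ FIRST(F) = { j, n, v }; also ε since the whole RHS is nullable.
B → ε contributes ε.
Union: FIRST(B) = { j, n, v, ε }.

{ j, n, v, ε }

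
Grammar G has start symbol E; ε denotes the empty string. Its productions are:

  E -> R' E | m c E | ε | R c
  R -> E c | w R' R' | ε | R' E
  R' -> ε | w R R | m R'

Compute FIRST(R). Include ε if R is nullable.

{ c, m, w, ε }

From R -> E c: E nullable, take FIRST(E) ∪ {c} = { c, m, w }.
R -> w R' R' contributes {w}.
R -> ε contributes ε.
From R -> R' E: R', E nullable, take FIRST(R') ∪ FIRST(E) = { c, m, w }; also ε since the whole RHS is nullable.
Union: FIRST(R) = { c, m, w, ε }.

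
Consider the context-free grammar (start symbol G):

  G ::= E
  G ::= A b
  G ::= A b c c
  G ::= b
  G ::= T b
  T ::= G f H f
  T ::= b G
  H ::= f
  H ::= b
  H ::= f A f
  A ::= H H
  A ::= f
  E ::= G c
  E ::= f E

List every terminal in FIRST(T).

From T ::= G f H f: add FIRST(G) = { b, f }.
T ::= b G contributes {b}.
Union: FIRST(T) = { b, f }.

{ b, f }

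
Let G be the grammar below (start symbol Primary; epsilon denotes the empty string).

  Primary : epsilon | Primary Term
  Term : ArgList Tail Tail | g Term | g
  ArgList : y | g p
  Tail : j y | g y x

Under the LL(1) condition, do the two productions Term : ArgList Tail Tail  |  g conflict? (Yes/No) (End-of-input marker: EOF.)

Yes

FIRST(ArgList Tail Tail) = { g, y } and FIRST(g) = { g }.
Both contain g, so the two alternatives are not disjoint — LL(1) conflict.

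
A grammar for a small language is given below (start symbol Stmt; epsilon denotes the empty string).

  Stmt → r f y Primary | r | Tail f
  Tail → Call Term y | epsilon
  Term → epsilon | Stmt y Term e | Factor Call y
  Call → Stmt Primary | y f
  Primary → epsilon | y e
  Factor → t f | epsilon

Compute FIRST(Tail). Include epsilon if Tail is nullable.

From Tail → Call Term y: add FIRST(Call) = { f, r, y }.
Tail → epsilon contributes epsilon.
Union: FIRST(Tail) = { f, r, y, epsilon }.

{ f, r, y, epsilon }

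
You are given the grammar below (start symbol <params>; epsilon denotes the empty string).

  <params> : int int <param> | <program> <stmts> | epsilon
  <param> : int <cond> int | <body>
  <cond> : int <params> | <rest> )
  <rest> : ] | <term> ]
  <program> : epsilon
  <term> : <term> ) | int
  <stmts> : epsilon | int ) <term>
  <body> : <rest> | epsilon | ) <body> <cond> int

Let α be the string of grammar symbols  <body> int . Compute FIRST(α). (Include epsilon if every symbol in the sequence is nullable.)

Add FIRST(<body>)\{epsilon} = { ), ], int }; <body> is nullable, continue.
int is a terminal; add {int} and stop.

{ ), ], int }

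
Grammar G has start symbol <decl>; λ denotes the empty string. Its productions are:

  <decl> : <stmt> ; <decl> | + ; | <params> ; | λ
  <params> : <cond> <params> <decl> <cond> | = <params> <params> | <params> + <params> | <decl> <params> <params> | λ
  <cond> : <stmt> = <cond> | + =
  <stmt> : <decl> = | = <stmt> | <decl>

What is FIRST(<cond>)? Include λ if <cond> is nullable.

From <cond> : <stmt> = <cond>: <stmt> nullable, take FIRST(<stmt>) ∪ {=} = { +, ;, = }.
<cond> : + = contributes {+}.
Union: FIRST(<cond>) = { +, ;, = }.

{ +, ;, = }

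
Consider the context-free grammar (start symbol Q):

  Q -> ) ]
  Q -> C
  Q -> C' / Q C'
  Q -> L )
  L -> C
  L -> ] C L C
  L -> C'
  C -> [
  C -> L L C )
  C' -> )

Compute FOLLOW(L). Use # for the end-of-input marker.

In Q -> L ): add FIRST()) = { ) }.
In L -> ] C L C: add FIRST(C) = { ), [, ] }.
In C -> L L C ): add FIRST(L C )) = { ), [, ] }.
In C -> L L C ): add FIRST(C )) = { ), [, ] }.
Union: FOLLOW(L) = { ), [, ] }.

{ ), [, ] }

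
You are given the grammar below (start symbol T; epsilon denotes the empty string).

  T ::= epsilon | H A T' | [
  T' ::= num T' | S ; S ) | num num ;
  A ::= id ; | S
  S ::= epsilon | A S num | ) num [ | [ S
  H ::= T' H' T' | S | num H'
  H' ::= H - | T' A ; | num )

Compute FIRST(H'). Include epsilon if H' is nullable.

From H' ::= H -: H nullable, take FIRST(H) ∪ {-} = { ), -, ;, [, id, num }.
From H' ::= T' A ;: add FIRST(T') = { ), ;, [, id, num }.
H' ::= num ) contributes {num}.
Union: FIRST(H') = { ), -, ;, [, id, num }.

{ ), -, ;, [, id, num }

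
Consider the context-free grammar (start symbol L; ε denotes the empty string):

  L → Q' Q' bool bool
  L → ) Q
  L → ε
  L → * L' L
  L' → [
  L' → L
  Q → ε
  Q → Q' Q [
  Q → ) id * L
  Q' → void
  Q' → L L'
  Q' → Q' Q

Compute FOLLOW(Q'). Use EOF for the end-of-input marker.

In L → Q' Q' bool bool: add FIRST(Q' bool bool) = { ), *, [, bool, void }.
In L → Q' Q' bool bool: add FIRST(bool bool) = { bool }.
In Q → Q' Q [: add FIRST(Q [) = { ), *, [, bool, void }.
In Q' → Q' Q: add FIRST(Q)\{ε} = { ), *, [, bool, void }.
  Since Q is nullable, also add FOLLOW(Q') = { ), *, [, bool, void }.
Union: FOLLOW(Q') = { ), *, [, bool, void }.

{ ), *, [, bool, void }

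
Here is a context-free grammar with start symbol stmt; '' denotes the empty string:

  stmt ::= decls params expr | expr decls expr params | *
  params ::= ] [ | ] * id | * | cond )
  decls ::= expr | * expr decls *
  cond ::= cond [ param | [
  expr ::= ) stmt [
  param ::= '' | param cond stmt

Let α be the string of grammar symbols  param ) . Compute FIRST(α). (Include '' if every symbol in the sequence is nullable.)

{ ), [ }

Add FIRST(param)\{''} = { [ }; param is nullable, continue.
) is a terminal; add {)} and stop.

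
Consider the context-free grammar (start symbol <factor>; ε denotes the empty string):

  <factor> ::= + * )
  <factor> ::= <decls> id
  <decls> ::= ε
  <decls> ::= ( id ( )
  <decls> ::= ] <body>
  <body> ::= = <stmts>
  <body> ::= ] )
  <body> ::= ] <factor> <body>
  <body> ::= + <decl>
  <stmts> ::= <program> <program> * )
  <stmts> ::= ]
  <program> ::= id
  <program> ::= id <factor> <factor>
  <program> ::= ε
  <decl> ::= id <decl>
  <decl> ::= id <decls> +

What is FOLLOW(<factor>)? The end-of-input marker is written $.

{ $, (, *, +, =, ], id }

<factor> is the start symbol, so $ ∈ FOLLOW(<factor>).
In <body> ::= ] <factor> <body>: add FIRST(<body>) = { +, =, ] }.
In <program> ::= id <factor> <factor>: add FIRST(<factor>) = { (, +, ], id }.
In <program> ::= id <factor> <factor>: <factor> is at the end, add FOLLOW(<program>) = { *, id }.
Union: FOLLOW(<factor>) = { $, (, *, +, =, ], id }.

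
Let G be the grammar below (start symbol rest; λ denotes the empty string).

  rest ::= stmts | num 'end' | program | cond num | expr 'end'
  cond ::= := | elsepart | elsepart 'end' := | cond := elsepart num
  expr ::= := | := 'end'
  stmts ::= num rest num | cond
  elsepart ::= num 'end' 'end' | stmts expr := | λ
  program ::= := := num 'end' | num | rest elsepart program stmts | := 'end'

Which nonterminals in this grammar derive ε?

Directly nullable (have an λ-production): elsepart.
stmts ::= cond with every symbol nullable, so stmts is nullable.
cond ::= elsepart with every symbol nullable, so cond is nullable.
rest ::= stmts with every symbol nullable, so rest is nullable.
No other nonterminal has a production whose RHS symbols are all nullable.

{ cond, elsepart, rest, stmts }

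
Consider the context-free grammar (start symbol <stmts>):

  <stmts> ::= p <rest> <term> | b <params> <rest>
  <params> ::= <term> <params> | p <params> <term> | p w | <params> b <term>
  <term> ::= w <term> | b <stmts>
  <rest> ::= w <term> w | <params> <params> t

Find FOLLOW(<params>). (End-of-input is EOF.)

{ b, p, t, w }

In <stmts> ::= b <params> <rest>: add FIRST(<rest>) = { b, p, w }.
In <params> ::= <term> <params>: <params> is at the end, add FOLLOW(<params>) = { b, p, t, w }.
In <params> ::= p <params> <term>: add FIRST(<term>) = { b, w }.
In <params> ::= <params> b <term>: add FIRST(b <term>) = { b }.
In <rest> ::= <params> <params> t: add FIRST(<params> t) = { b, p, w }.
In <rest> ::= <params> <params> t: add FIRST(t) = { t }.
Union: FOLLOW(<params>) = { b, p, t, w }.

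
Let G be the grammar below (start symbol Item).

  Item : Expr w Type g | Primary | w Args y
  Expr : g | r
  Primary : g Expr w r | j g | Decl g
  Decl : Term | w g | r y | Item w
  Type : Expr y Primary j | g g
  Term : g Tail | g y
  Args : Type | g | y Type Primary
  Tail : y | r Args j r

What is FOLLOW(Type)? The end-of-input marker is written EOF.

In Item : Expr w Type g: add FIRST(g) = { g }.
In Args : Type: Type is at the end, add FOLLOW(Args) = { j, y }.
In Args : y Type Primary: add FIRST(Primary) = { g, j, r, w }.
Union: FOLLOW(Type) = { g, j, r, w, y }.

{ g, j, r, w, y }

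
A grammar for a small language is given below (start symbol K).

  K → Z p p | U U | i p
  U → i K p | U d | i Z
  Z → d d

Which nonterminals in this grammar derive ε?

No nonterminal has an empty production or an RHS whose symbols are all nullable.

{ } (none)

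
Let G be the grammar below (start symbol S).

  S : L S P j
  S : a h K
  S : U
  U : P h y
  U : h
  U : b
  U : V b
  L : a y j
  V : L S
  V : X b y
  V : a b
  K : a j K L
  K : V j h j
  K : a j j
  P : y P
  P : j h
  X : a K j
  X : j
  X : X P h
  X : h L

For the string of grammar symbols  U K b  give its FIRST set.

Add FIRST(U) = { a, b, h, j, y }; U is not nullable, stop.

{ a, b, h, j, y }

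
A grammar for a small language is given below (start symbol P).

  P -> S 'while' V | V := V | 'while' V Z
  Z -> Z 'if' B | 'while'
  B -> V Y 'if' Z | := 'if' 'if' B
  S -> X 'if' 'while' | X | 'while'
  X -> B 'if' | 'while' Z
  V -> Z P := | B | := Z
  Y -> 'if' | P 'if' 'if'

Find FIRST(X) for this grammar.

From X -> B 'if': add FIRST(B) = { 'while', := }.
X -> 'while' Z contributes {'while'}.
Union: FIRST(X) = { 'while', := }.

{ 'while', := }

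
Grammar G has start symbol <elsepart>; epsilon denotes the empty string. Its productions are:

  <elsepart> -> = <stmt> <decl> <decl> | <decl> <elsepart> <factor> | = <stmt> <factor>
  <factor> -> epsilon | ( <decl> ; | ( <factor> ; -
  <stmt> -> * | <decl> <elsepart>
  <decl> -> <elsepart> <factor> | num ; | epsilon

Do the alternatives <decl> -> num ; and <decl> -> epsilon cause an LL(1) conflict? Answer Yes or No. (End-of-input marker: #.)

Yes

FIRST(num ;) = { num } and FIRST(epsilon) = { epsilon }.
The second alternative is nullable and FOLLOW(<decl>) = { #, (, ;, =, num } shares num with FIRST of the first — conflict.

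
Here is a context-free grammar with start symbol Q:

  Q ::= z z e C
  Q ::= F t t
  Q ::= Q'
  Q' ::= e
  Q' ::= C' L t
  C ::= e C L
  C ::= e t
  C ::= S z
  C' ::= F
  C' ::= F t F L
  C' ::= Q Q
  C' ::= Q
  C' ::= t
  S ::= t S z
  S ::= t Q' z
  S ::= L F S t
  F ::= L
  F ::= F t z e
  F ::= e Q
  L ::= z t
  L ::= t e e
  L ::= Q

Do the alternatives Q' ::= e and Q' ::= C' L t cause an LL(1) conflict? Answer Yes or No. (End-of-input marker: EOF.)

Yes

FIRST(e) = { e } and FIRST(C' L t) = { e, t, z }.
Both contain e, so the two alternatives are not disjoint — LL(1) conflict.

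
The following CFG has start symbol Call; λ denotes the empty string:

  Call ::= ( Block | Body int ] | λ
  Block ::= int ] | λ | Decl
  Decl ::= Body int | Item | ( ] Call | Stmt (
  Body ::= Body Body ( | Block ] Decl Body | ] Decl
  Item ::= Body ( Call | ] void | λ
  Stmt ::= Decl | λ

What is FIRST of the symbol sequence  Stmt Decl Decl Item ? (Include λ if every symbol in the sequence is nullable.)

{ (, ], int, λ }

Add FIRST(Stmt)\{λ} = { (, ], int }; Stmt is nullable, continue.
Add FIRST(Decl)\{λ} = { (, ], int }; Decl is nullable, continue.
Add FIRST(Decl)\{λ} = { (, ], int }; Decl is nullable, continue.
Add FIRST(Item)\{λ} = { (, ], int }; Item is nullable, continue.
Every symbol is nullable, so include λ.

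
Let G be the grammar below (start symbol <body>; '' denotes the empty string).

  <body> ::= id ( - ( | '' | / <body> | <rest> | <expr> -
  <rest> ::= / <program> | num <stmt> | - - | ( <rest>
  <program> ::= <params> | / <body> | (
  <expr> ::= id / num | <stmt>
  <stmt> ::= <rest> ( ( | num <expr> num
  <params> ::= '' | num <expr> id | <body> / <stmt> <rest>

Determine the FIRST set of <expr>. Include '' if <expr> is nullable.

<expr> ::= id / num contributes {id}.
From <expr> ::= <stmt>: add FIRST(<stmt>) = { (, -, /, num }.
Union: FIRST(<expr>) = { (, -, /, id, num }.

{ (, -, /, id, num }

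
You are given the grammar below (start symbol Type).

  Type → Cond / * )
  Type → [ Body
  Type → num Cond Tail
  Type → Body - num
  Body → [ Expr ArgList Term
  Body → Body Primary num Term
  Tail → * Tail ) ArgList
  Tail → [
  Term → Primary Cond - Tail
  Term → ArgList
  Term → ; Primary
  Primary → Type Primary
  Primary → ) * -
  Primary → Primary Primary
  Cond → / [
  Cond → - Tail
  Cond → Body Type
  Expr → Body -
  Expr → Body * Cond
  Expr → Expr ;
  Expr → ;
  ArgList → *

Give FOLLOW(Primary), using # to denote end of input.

{ #, ), *, -, /, ;, [, num }

In Body → Body Primary num Term: add FIRST(num Term) = { num }.
In Term → Primary Cond - Tail: add FIRST(Cond - Tail) = { -, /, [ }.
In Term → ; Primary: Primary is at the end, add FOLLOW(Term) = { #, ), *, -, /, ;, [, num }.
In Primary → Type Primary: Primary is at the end, add FOLLOW(Primary) = { #, ), *, -, /, ;, [, num }.
In Primary → Primary Primary: add FIRST(Primary) = { ), -, /, [, num }.
In Primary → Primary Primary: Primary is at the end, add FOLLOW(Primary) = { #, ), *, -, /, ;, [, num }.
Union: FOLLOW(Primary) = { #, ), *, -, /, ;, [, num }.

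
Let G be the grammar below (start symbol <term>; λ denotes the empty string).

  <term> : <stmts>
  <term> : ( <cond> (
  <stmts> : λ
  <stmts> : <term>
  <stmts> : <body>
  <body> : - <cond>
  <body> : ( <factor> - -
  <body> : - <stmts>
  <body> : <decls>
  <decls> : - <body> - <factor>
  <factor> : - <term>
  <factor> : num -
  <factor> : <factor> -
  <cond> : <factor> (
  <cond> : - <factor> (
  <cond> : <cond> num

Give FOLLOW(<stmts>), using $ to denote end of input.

{ $, (, - }

In <term> : <stmts>: <stmts> is at the end, add FOLLOW(<term>) = { $, (, - }.
In <body> : - <stmts>: <stmts> is at the end, add FOLLOW(<body>) = { $, (, - }.
Union: FOLLOW(<stmts>) = { $, (, - }.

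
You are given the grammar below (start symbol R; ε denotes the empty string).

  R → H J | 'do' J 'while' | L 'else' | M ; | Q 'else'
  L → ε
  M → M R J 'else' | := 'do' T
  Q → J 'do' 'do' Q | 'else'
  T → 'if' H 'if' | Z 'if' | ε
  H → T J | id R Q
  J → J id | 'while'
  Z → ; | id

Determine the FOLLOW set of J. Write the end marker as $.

{ $, 'do', 'else', 'if', 'while', id }

In R → H J: J is at the end, add FOLLOW(R) = { $, 'else', 'while' }.
In R → 'do' J 'while': add FIRST('while') = { 'while' }.
In M → M R J 'else': add FIRST('else') = { 'else' }.
In Q → J 'do' 'do' Q: add FIRST('do' 'do' Q) = { 'do' }.
In H → T J: J is at the end, add FOLLOW(H) = { 'if', 'while' }.
In J → J id: add FIRST(id) = { id }.
Union: FOLLOW(J) = { $, 'do', 'else', 'if', 'while', id }.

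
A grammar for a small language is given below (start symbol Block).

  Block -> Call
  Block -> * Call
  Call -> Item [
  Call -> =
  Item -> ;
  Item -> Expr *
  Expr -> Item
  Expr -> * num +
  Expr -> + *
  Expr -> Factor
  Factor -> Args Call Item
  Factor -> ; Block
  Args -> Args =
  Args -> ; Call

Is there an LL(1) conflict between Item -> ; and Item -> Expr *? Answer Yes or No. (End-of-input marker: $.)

FIRST(;) = { ; } and FIRST(Expr *) = { *, +, ; }.
Both contain ;, so the two alternatives are not disjoint — LL(1) conflict.

Yes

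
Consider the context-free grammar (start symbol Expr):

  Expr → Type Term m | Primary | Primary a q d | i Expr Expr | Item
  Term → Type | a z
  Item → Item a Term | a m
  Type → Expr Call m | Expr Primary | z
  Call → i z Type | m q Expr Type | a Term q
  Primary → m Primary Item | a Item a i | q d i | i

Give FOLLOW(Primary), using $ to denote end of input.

In Expr → Primary: Primary is at the end, add FOLLOW(Expr) = { $, a, i, m, q, z }.
In Expr → Primary a q d: add FIRST(a q d) = { a }.
In Type → Expr Primary: Primary is at the end, add FOLLOW(Type) = { $, a, i, m, q, z }.
In Primary → m Primary Item: add FIRST(Item) = { a }.
Union: FOLLOW(Primary) = { $, a, i, m, q, z }.

{ $, a, i, m, q, z }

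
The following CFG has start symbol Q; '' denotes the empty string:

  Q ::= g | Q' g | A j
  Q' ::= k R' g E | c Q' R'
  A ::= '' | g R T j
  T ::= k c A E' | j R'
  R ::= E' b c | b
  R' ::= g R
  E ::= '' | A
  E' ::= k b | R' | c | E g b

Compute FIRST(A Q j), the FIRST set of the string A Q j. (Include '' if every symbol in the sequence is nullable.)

{ c, g, j, k }

Add FIRST(A)\{''} = { g }; A is nullable, continue.
Add FIRST(Q) = { c, g, j, k }; Q is not nullable, stop.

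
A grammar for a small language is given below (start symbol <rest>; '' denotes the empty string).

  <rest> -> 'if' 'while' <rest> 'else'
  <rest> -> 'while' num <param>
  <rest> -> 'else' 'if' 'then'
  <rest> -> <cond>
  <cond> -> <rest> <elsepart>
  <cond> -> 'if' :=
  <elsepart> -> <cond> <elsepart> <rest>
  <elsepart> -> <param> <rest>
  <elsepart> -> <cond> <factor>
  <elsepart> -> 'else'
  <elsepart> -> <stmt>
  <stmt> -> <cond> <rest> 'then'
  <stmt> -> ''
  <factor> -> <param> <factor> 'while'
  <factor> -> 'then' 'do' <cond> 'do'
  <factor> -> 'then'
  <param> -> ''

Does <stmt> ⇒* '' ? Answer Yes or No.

Yes

<stmt> has an ''-production, so <stmt> ⇒ ''.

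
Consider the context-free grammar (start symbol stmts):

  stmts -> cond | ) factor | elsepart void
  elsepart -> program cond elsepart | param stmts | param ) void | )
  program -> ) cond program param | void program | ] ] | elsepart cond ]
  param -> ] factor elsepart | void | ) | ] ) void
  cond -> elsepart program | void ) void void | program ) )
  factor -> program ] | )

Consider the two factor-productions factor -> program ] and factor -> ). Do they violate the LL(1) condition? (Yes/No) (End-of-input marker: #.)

Yes

FIRST(program ]) = { ), ], void } and FIRST()) = { ) }.
Both contain ), so the two alternatives are not disjoint — LL(1) conflict.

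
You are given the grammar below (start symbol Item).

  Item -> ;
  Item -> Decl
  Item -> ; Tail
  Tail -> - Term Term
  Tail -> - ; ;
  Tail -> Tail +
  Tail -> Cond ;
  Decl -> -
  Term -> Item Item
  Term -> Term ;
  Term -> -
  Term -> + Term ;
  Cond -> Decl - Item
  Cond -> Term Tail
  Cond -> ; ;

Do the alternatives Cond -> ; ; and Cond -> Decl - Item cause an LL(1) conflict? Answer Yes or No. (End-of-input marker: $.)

FIRST(; ;) = { ; } and FIRST(Decl - Item) = { - }.
The FIRST sets are disjoint and neither alternative is nullable — no conflict.

No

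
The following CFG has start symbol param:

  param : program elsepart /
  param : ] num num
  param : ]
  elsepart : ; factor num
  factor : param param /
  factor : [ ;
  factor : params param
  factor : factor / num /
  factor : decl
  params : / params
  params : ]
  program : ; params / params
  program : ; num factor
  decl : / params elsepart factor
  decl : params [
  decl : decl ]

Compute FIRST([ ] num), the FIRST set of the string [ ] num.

[ is a terminal; add {[} and stop.

{ [ }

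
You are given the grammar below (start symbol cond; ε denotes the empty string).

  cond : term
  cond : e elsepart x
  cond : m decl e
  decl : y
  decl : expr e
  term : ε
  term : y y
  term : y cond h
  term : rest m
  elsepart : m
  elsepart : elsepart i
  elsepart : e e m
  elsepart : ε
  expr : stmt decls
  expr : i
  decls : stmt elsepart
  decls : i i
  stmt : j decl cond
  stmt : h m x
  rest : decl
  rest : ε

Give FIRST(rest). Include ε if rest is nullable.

From rest : decl: add FIRST(decl) = { h, i, j, y }.
rest : ε contributes ε.
Union: FIRST(rest) = { h, i, j, y, ε }.

{ h, i, j, y, ε }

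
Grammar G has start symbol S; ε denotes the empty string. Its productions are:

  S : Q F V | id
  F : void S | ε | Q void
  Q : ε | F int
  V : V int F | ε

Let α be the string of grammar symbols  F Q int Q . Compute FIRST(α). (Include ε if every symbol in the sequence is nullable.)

{ int, void }

Add FIRST(F)\{ε} = { int, void }; F is nullable, continue.
Add FIRST(Q)\{ε} = { int, void }; Q is nullable, continue.
int is a terminal; add {int} and stop.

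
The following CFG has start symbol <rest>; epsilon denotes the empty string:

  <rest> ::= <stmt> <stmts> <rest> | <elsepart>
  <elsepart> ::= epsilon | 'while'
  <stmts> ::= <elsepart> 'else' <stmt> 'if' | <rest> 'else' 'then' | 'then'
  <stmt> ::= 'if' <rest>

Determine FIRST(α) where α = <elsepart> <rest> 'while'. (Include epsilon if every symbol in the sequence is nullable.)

{ 'if', 'while' }

Add FIRST(<elsepart>)\{epsilon} = { 'while' }; <elsepart> is nullable, continue.
Add FIRST(<rest>)\{epsilon} = { 'if', 'while' }; <rest> is nullable, continue.
'while' is a terminal; add {'while'} and stop.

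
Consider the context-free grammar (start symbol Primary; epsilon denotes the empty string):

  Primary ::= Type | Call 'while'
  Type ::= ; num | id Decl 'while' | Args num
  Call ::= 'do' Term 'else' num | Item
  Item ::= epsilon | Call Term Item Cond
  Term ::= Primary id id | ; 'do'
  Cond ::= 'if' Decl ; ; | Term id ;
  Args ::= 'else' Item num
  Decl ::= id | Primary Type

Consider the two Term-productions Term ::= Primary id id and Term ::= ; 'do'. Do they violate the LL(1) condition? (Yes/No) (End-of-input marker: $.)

Yes

FIRST(Primary id id) = { 'do', 'else', 'while', ;, id } and FIRST(; 'do') = { ; }.
Both contain ;, so the two alternatives are not disjoint — LL(1) conflict.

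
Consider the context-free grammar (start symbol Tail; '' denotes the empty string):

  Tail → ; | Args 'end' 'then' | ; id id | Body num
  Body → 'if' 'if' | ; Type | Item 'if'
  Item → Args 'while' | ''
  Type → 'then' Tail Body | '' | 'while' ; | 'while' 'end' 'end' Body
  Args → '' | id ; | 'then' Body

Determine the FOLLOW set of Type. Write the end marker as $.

{ 'end', 'while', num }

In Body → ; Type: Type is at the end, add FOLLOW(Body) = { 'end', 'while', num }.
Union: FOLLOW(Type) = { 'end', 'while', num }.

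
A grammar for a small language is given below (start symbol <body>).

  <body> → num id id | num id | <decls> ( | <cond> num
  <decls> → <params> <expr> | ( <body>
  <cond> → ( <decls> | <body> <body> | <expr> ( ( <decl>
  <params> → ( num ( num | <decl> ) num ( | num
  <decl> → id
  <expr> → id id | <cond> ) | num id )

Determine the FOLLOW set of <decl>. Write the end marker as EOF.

In <cond> → <expr> ( ( <decl>: <decl> is at the end, add FOLLOW(<cond>) = { ), num }.
In <params> → <decl> ) num (: add FIRST() num () = { ) }.
Union: FOLLOW(<decl>) = { ), num }.

{ ), num }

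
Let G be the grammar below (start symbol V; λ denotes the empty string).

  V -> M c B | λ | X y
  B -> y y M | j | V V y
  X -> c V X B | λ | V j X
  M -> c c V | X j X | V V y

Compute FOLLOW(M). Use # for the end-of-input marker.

In V -> M c B: add FIRST(c B) = { c }.
In B -> y y M: M is at the end, add FOLLOW(B) = { #, c, j, y }.
Union: FOLLOW(M) = { #, c, j, y }.

{ #, c, j, y }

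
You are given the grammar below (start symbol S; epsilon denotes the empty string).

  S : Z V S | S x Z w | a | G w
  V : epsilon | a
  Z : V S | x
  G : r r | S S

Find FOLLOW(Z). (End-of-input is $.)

{ a, r, w, x }

In S : Z V S: add FIRST(V S) = { a, r, x }.
In S : S x Z w: add FIRST(w) = { w }.
Union: FOLLOW(Z) = { a, r, w, x }.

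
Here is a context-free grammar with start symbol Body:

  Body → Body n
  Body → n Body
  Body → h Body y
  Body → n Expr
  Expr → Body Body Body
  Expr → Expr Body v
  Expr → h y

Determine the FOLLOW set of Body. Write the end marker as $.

Body is the start symbol, so $ ∈ FOLLOW(Body).
In Body → Body n: add FIRST(n) = { n }.
In Body → n Body: Body is at the end, add FOLLOW(Body) = { $, h, n, v, y }.
In Body → h Body y: add FIRST(y) = { y }.
In Expr → Body Body Body: add FIRST(Body Body) = { h, n }.
In Expr → Body Body Body: add FIRST(Body) = { h, n }.
In Expr → Body Body Body: Body is at the end, add FOLLOW(Expr) = { $, h, n, v, y }.
In Expr → Expr Body v: add FIRST(v) = { v }.
Union: FOLLOW(Body) = { $, h, n, v, y }.

{ $, h, n, v, y }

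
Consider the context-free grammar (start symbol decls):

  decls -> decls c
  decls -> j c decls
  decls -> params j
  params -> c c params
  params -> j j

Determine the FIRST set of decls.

{ c, j }

From decls -> decls c: add FIRST(decls) = { c, j }.
decls -> j c decls contributes {j}.
From decls -> params j: add FIRST(params) = { c, j }.
Union: FIRST(decls) = { c, j }.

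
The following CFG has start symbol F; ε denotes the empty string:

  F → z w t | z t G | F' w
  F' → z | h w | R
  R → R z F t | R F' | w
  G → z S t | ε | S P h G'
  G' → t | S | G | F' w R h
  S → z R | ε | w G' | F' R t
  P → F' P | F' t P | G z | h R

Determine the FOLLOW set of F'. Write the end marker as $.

{ $, h, t, w, z }

In F → F' w: add FIRST(w) = { w }.
In R → R F': F' is at the end, add FOLLOW(R) = { $, h, t, w, z }.
In G' → F' w R h: add FIRST(w R h) = { w }.
In S → F' R t: add FIRST(R t) = { w }.
In P → F' P: add FIRST(P) = { h, w, z }.
In P → F' t P: add FIRST(t P) = { t }.
Union: FOLLOW(F') = { $, h, t, w, z }.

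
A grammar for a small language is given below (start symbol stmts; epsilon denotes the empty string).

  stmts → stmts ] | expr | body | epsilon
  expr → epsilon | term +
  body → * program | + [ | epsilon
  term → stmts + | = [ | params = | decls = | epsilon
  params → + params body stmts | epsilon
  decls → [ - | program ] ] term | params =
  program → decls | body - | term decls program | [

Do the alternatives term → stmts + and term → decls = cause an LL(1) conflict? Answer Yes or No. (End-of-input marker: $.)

FIRST(stmts +) = { *, +, -, =, [, ] } and FIRST(decls =) = { *, +, -, =, [, ] }.
Both contain *, so the two alternatives are not disjoint — LL(1) conflict.

Yes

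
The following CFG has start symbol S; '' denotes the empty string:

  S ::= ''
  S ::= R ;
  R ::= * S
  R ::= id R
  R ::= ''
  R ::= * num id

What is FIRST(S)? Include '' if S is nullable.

{ *, ;, id, '' }

S ::= '' contributes ''.
From S ::= R ;: R nullable, take FIRST(R) ∪ {;} = { *, ;, id }.
Union: FIRST(S) = { *, ;, id, '' }.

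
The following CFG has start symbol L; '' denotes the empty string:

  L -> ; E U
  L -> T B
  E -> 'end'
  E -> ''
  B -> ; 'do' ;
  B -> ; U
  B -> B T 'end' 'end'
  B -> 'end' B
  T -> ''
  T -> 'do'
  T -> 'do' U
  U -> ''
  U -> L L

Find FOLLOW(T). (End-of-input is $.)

In L -> T B: add FIRST(B) = { 'end', ; }.
In B -> B T 'end' 'end': add FIRST('end' 'end') = { 'end' }.
Union: FOLLOW(T) = { 'end', ; }.

{ 'end', ; }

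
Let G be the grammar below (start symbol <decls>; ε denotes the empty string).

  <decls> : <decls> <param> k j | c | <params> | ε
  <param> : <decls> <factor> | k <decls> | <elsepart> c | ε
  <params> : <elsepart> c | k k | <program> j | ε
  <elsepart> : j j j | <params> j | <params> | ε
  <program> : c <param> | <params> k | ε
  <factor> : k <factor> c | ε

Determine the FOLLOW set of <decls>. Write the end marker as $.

<decls> is the start symbol, so $ ∈ FOLLOW(<decls>).
In <decls> : <decls> <param> k j: add FIRST(<param> k j) = { c, j, k }.
In <param> : <decls> <factor>: add FIRST(<factor>)\{ε} = { k }.
  Since <factor> is nullable, also add FOLLOW(<param>) = { j, k }.
In <param> : k <decls>: <decls> is at the end, add FOLLOW(<param>) = { j, k }.
Union: FOLLOW(<decls>) = { $, c, j, k }.

{ $, c, j, k }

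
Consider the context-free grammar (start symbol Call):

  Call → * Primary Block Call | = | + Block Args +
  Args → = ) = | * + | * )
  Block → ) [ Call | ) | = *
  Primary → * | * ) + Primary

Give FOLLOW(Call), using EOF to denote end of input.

{ EOF, *, +, = }

Call is the start symbol, so EOF ∈ FOLLOW(Call).
In Call → * Primary Block Call: Call is at the end, add FOLLOW(Call) = { EOF, *, +, = }.
In Block → ) [ Call: Call is at the end, add FOLLOW(Block) = { *, +, = }.
Union: FOLLOW(Call) = { EOF, *, +, = }.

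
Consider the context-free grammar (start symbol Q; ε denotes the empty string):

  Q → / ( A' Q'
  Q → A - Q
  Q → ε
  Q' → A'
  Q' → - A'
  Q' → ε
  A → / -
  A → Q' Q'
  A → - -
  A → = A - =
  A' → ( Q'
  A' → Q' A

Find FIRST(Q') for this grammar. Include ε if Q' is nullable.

{ (, -, /, =, ε }

From Q' → A': add FIRST(A') = { (, -, /, =, ε } (including ε since A' is nullable).
Q' → - A' contributes {-}.
Q' → ε contributes ε.
Union: FIRST(Q') = { (, -, /, =, ε }.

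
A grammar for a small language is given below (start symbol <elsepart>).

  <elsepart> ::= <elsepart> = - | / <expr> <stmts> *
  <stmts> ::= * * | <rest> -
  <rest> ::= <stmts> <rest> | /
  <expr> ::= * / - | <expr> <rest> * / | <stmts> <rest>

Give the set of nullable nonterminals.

No nonterminal has an empty production or an RHS whose symbols are all nullable.

{ } (none)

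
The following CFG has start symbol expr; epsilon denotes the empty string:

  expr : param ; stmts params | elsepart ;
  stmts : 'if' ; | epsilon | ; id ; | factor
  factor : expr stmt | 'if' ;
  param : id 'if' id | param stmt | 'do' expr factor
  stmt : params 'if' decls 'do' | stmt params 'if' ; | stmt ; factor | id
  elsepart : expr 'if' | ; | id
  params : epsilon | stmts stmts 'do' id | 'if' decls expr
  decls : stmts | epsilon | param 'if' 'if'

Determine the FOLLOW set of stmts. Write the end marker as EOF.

In expr : param ; stmts params: add FIRST(params)\{epsilon} = { 'do', 'if', ;, id }.
  Since params is nullable, also add FOLLOW(expr) = { EOF, 'do', 'if', ;, id }.
In params : stmts stmts 'do' id: add FIRST(stmts 'do' id) = { 'do', 'if', ;, id }.
In params : stmts stmts 'do' id: add FIRST('do' id) = { 'do' }.
In decls : stmts: stmts is at the end, add FOLLOW(decls) = { 'do', ;, id }.
Union: FOLLOW(stmts) = { EOF, 'do', 'if', ;, id }.

{ EOF, 'do', 'if', ;, id }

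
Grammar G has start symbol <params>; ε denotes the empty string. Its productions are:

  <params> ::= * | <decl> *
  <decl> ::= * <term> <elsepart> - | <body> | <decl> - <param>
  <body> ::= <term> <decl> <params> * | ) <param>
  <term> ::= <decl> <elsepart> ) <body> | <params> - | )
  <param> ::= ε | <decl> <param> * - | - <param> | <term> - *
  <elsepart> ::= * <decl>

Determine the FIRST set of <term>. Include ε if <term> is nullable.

From <term> ::= <decl> <elsepart> ) <body>: add FIRST(<decl>) = { ), * }.
From <term> ::= <params> -: add FIRST(<params>) = { ), * }.
<term> ::= ) contributes {)}.
Union: FIRST(<term>) = { ), * }.

{ ), * }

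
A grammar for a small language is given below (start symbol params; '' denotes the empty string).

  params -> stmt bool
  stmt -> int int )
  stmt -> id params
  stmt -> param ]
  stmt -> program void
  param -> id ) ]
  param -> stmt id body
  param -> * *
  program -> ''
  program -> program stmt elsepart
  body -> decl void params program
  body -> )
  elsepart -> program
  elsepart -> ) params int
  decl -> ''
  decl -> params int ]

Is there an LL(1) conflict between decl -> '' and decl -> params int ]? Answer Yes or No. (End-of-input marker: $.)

Yes

FIRST('') = { '' } and FIRST(params int ]) = { *, id, int, void }.
The first alternative is nullable and FOLLOW(decl) = { void } shares void with FIRST of the second — conflict.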